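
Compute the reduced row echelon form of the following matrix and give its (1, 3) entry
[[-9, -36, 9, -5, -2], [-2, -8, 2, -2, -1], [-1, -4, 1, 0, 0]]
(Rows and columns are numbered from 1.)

ρ1 ← -1/9·ρ1
  [  1   4  -1  5/9  2/9 ]
  [ -2  -8   2   -2   -1 ]
  [ -1  -4   1    0    0 ]
ρ2 ← ρ2 + 2·ρ1
  [  1   4  -1   5/9   2/9 ]
  [  0   0   0  -8/9  -5/9 ]
  [ -1  -4   1     0     0 ]
ρ3 ← ρ3 + ρ1
  [ 1  4  -1   5/9   2/9 ]
  [ 0  0   0  -8/9  -5/9 ]
  [ 0  0   0   5/9   2/9 ]
ρ2 ← -9/8·ρ2
  [ 1  4  -1  5/9  2/9 ]
  [ 0  0   0    1  5/8 ]
  [ 0  0   0  5/9  2/9 ]
ρ3 ← ρ3 − 5/9·ρ2
  [ 1  4  -1  5/9   2/9 ]
  [ 0  0   0    1   5/8 ]
  [ 0  0   0    0  -1/8 ]
ρ3 ← -8·ρ3
  [ 1  4  -1  5/9  2/9 ]
  [ 0  0   0    1  5/8 ]
  [ 0  0   0    0    1 ]
ρ2 ← ρ2 − 5/8·ρ3
  [ 1  4  -1  5/9  2/9 ]
  [ 0  0   0    1    0 ]
  [ 0  0   0    0    1 ]
ρ1 ← ρ1 − 2/9·ρ3
  [ 1  4  -1  5/9  0 ]
  [ 0  0   0    1  0 ]
  [ 0  0   0    0  1 ]
ρ1 ← ρ1 − 5/9·ρ2
  [ 1  4  -1  0  0 ]
  [ 0  0   0  1  0 ]
  [ 0  0   0  0  1 ]

-1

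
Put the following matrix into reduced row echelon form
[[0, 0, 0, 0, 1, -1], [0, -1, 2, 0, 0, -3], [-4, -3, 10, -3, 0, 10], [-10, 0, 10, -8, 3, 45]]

[[1, 0, -1, 0, 0, -4], [0, 1, -2, 0, 0, 3], [0, 0, 0, 1, 0, -1], [0, 0, 0, 0, 1, -1]]

R1 <=> R3
  [  -4  -3  10  -3  0  10 ]
  [   0  -1   2   0  0  -3 ]
  [   0   0   0   0  1  -1 ]
  [ -10   0  10  -8  3  45 ]
R1 ← -1/4·R1
  [   1  3/4  -5/2  3/4  0  -5/2 ]
  [   0   -1     2    0  0    -3 ]
  [   0    0     0    0  1    -1 ]
  [ -10    0    10   -8  3    45 ]
R4 ← R4 + 10·R1
  [ 1   3/4  -5/2   3/4  0  -5/2 ]
  [ 0    -1     2     0  0    -3 ]
  [ 0     0     0     0  1    -1 ]
  [ 0  15/2   -15  -1/2  3    20 ]
R2 ← -1·R2
  [ 1   3/4  -5/2   3/4  0  -5/2 ]
  [ 0     1    -2     0  0     3 ]
  [ 0     0     0     0  1    -1 ]
  [ 0  15/2   -15  -1/2  3    20 ]
R4 ← R4 − 15/2·R2
  [ 1  3/4  -5/2   3/4  0  -5/2 ]
  [ 0    1    -2     0  0     3 ]
  [ 0    0     0     0  1    -1 ]
  [ 0    0     0  -1/2  3  -5/2 ]
R3 <=> R4
  [ 1  3/4  -5/2   3/4  0  -5/2 ]
  [ 0    1    -2     0  0     3 ]
  [ 0    0     0  -1/2  3  -5/2 ]
  [ 0    0     0     0  1    -1 ]
R3 ← -2·R3
  [ 1  3/4  -5/2  3/4   0  -5/2 ]
  [ 0    1    -2    0   0     3 ]
  [ 0    0     0    1  -6     5 ]
  [ 0    0     0    0   1    -1 ]
R3 ← R3 + 6·R4
  [ 1  3/4  -5/2  3/4  0  -5/2 ]
  [ 0    1    -2    0  0     3 ]
  [ 0    0     0    1  0    -1 ]
  [ 0    0     0    0  1    -1 ]
R1 ← R1 − 3/4·R3
  [ 1  3/4  -5/2  0  0  -7/4 ]
  [ 0    1    -2  0  0     3 ]
  [ 0    0     0  1  0    -1 ]
  [ 0    0     0  0  1    -1 ]
R1 ← R1 − 3/4·R2
  [ 1  0  -1  0  0  -4 ]
  [ 0  1  -2  0  0   3 ]
  [ 0  0   0  1  0  -1 ]
  [ 0  0   0  0  1  -1 ]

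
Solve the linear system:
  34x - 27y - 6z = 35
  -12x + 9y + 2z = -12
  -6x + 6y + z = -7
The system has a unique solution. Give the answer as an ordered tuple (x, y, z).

Form the augmented matrix and row-reduce:
  [  34  -27  -6  |   35 ]
  [ -12    9   2  |  -12 ]
  [  -6    6   1  |   -7 ]
R1 -> 1/34·R1
  [   1  -27/34  -3/17  |  35/34 ]
  [ -12       9      2  |    -12 ]
  [  -6       6      1  |     -7 ]
R2 -> R2 + 12·R1
  [  1  -27/34  -3/17  |  35/34 ]
  [  0   -9/17  -2/17  |   6/17 ]
  [ -6       6      1  |     -7 ]
R3 -> R3 + 6·R1
  [ 1  -27/34  -3/17  |   35/34 ]
  [ 0   -9/17  -2/17  |    6/17 ]
  [ 0   21/17  -1/17  |  -14/17 ]
R2 -> -17/9·R2
  [ 1  -27/34  -3/17  |   35/34 ]
  [ 0       1    2/9  |    -2/3 ]
  [ 0   21/17  -1/17  |  -14/17 ]
R3 -> R3 − 21/17·R2
  [ 1  -27/34  -3/17  |  35/34 ]
  [ 0       1    2/9  |   -2/3 ]
  [ 0       0   -1/3  |      0 ]
R3 -> -3·R3
  [ 1  -27/34  -3/17  |  35/34 ]
  [ 0       1    2/9  |   -2/3 ]
  [ 0       0      1  |      0 ]
R2 -> R2 − 2/9·R3
  [ 1  -27/34  -3/17  |  35/34 ]
  [ 0       1      0  |   -2/3 ]
  [ 0       0      1  |      0 ]
R1 -> R1 + 3/17·R3
  [ 1  -27/34  0  |  35/34 ]
  [ 0       1  0  |   -2/3 ]
  [ 0       0  1  |      0 ]
R1 -> R1 + 27/34·R2
  [ 1  0  0  |   1/2 ]
  [ 0  1  0  |  -2/3 ]
  [ 0  0  1  |     0 ]
Reading off the last column: x = 1/2, y = -2/3, z = 0.

(1/2, -2/3, 0)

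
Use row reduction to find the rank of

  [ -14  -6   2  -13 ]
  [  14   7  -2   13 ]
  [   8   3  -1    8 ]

rank = 3

R1 -> -1/14·R1
  [  1  3/7  -1/7  13/14 ]
  [ 14    7    -2     13 ]
  [  8    3    -1      8 ]
R2 -> R2 − 14·R1
  [ 1  3/7  -1/7  13/14 ]
  [ 0    1     0      0 ]
  [ 8    3    -1      8 ]
R3 -> R3 − 8·R1
  [ 1   3/7  -1/7  13/14 ]
  [ 0     1     0      0 ]
  [ 0  -3/7   1/7    4/7 ]
R3 -> R3 + 3/7·R2
  [ 1  3/7  -1/7  13/14 ]
  [ 0    1     0      0 ]
  [ 0    0   1/7    4/7 ]
R3 -> 7·R3
  [ 1  3/7  -1/7  13/14 ]
  [ 0    1     0      0 ]
  [ 0    0     1      4 ]
R1 -> R1 + 1/7·R3
  [ 1  3/7  0  3/2 ]
  [ 0    1  0    0 ]
  [ 0    0  1    4 ]
R1 -> R1 − 3/7·R2
  [ 1  0  0  3/2 ]
  [ 0  1  0    0 ]
  [ 0  0  1    4 ]
The reduced form has 3 nonzero rows.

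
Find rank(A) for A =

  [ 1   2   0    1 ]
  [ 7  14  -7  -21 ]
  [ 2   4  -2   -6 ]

rank = 2

r2 -> r2 − 7·r1
  [ 1  2   0    1 ]
  [ 0  0  -7  -28 ]
  [ 2  4  -2   -6 ]
r3 -> r3 − 2·r1
  [ 1  2   0    1 ]
  [ 0  0  -7  -28 ]
  [ 0  0  -2   -8 ]
r2 -> -1/7·r2
  [ 1  2   0   1 ]
  [ 0  0   1   4 ]
  [ 0  0  -2  -8 ]
r3 -> r3 + 2·r2
  [ 1  2  0  1 ]
  [ 0  0  1  4 ]
  [ 0  0  0  0 ]
The reduced form has 2 nonzero rows.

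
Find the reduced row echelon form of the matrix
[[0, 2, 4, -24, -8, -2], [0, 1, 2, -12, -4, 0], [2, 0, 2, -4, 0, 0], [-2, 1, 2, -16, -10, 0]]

ρ1 <=> ρ3
  [  2  0  2   -4    0   0 ]
  [  0  1  2  -12   -4   0 ]
  [  0  2  4  -24   -8  -2 ]
  [ -2  1  2  -16  -10   0 ]
ρ1 := 1/2·ρ1
  [  1  0  1   -2    0   0 ]
  [  0  1  2  -12   -4   0 ]
  [  0  2  4  -24   -8  -2 ]
  [ -2  1  2  -16  -10   0 ]
ρ4 := ρ4 + 2·ρ1
  [ 1  0  1   -2    0   0 ]
  [ 0  1  2  -12   -4   0 ]
  [ 0  2  4  -24   -8  -2 ]
  [ 0  1  4  -20  -10   0 ]
ρ3 := ρ3 − 2·ρ2
  [ 1  0  1   -2    0   0 ]
  [ 0  1  2  -12   -4   0 ]
  [ 0  0  0    0    0  -2 ]
  [ 0  1  4  -20  -10   0 ]
ρ4 := ρ4 − ρ2
  [ 1  0  1   -2   0   0 ]
  [ 0  1  2  -12  -4   0 ]
  [ 0  0  0    0   0  -2 ]
  [ 0  0  2   -8  -6   0 ]
ρ3 <=> ρ4
  [ 1  0  1   -2   0   0 ]
  [ 0  1  2  -12  -4   0 ]
  [ 0  0  2   -8  -6   0 ]
  [ 0  0  0    0   0  -2 ]
ρ3 := 1/2·ρ3
  [ 1  0  1   -2   0   0 ]
  [ 0  1  2  -12  -4   0 ]
  [ 0  0  1   -4  -3   0 ]
  [ 0  0  0    0   0  -2 ]
ρ4 := -1/2·ρ4
  [ 1  0  1   -2   0  0 ]
  [ 0  1  2  -12  -4  0 ]
  [ 0  0  1   -4  -3  0 ]
  [ 0  0  0    0   0  1 ]
ρ2 := ρ2 − 2·ρ3
  [ 1  0  1  -2   0  0 ]
  [ 0  1  0  -4   2  0 ]
  [ 0  0  1  -4  -3  0 ]
  [ 0  0  0   0   0  1 ]
ρ1 := ρ1 − ρ3
  [ 1  0  0   2   3  0 ]
  [ 0  1  0  -4   2  0 ]
  [ 0  0  1  -4  -3  0 ]
  [ 0  0  0   0   0  1 ]

[[1, 0, 0, 2, 3, 0], [0, 1, 0, -4, 2, 0], [0, 0, 1, -4, -3, 0], [0, 0, 0, 0, 0, 1]]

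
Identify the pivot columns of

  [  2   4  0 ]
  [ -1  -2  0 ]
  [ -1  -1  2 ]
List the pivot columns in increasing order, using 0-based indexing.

Multiply r1 by 1/2.
  [  1   2  0 ]
  [ -1  -2  0 ]
  [ -1  -1  2 ]
Add r1 to r2.
  [  1   2  0 ]
  [  0   0  0 ]
  [ -1  -1  2 ]
Add r1 to r3.
  [ 1  2  0 ]
  [ 0  0  0 ]
  [ 0  1  2 ]
Swap r2 and r3.
  [ 1  2  0 ]
  [ 0  1  2 ]
  [ 0  0  0 ]
Subtract 2 times r2 from r1.
  [ 1  0  -4 ]
  [ 0  1   2 ]
  [ 0  0   0 ]
Pivot columns are the columns containing a leading 1.

0, 1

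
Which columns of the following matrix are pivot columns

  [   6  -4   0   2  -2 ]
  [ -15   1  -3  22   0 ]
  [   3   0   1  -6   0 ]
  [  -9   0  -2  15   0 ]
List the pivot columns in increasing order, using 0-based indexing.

R1 → 1/6·R1
  [   1  -2/3   0  1/3  -1/3 ]
  [ -15     1  -3   22     0 ]
  [   3     0   1   -6     0 ]
  [  -9     0  -2   15     0 ]
R2 → R2 + 15·R1
  [  1  -2/3   0  1/3  -1/3 ]
  [  0    -9  -3   27    -5 ]
  [  3     0   1   -6     0 ]
  [ -9     0  -2   15     0 ]
R3 → R3 − 3·R1
  [  1  -2/3   0  1/3  -1/3 ]
  [  0    -9  -3   27    -5 ]
  [  0     2   1   -7     1 ]
  [ -9     0  -2   15     0 ]
R4 → R4 + 9·R1
  [ 1  -2/3   0  1/3  -1/3 ]
  [ 0    -9  -3   27    -5 ]
  [ 0     2   1   -7     1 ]
  [ 0    -6  -2   18    -3 ]
R2 → -1/9·R2
  [ 1  -2/3    0  1/3  -1/3 ]
  [ 0     1  1/3   -3   5/9 ]
  [ 0     2    1   -7     1 ]
  [ 0    -6   -2   18    -3 ]
R3 → R3 − 2·R2
  [ 1  -2/3    0  1/3  -1/3 ]
  [ 0     1  1/3   -3   5/9 ]
  [ 0     0  1/3   -1  -1/9 ]
  [ 0    -6   -2   18    -3 ]
R4 → R4 + 6·R2
  [ 1  -2/3    0  1/3  -1/3 ]
  [ 0     1  1/3   -3   5/9 ]
  [ 0     0  1/3   -1  -1/9 ]
  [ 0     0    0    0   1/3 ]
R3 → 3·R3
  [ 1  -2/3    0  1/3  -1/3 ]
  [ 0     1  1/3   -3   5/9 ]
  [ 0     0    1   -3  -1/3 ]
  [ 0     0    0    0   1/3 ]
R4 → 3·R4
  [ 1  -2/3    0  1/3  -1/3 ]
  [ 0     1  1/3   -3   5/9 ]
  [ 0     0    1   -3  -1/3 ]
  [ 0     0    0    0     1 ]
R3 → R3 + 1/3·R4
  [ 1  -2/3    0  1/3  -1/3 ]
  [ 0     1  1/3   -3   5/9 ]
  [ 0     0    1   -3     0 ]
  [ 0     0    0    0     1 ]
R2 → R2 − 5/9·R4
  [ 1  -2/3    0  1/3  -1/3 ]
  [ 0     1  1/3   -3     0 ]
  [ 0     0    1   -3     0 ]
  [ 0     0    0    0     1 ]
R1 → R1 + 1/3·R4
  [ 1  -2/3    0  1/3  0 ]
  [ 0     1  1/3   -3  0 ]
  [ 0     0    1   -3  0 ]
  [ 0     0    0    0  1 ]
R2 → R2 − 1/3·R3
  [ 1  -2/3  0  1/3  0 ]
  [ 0     1  0   -2  0 ]
  [ 0     0  1   -3  0 ]
  [ 0     0  0    0  1 ]
R1 → R1 + 2/3·R2
  [ 1  0  0  -1  0 ]
  [ 0  1  0  -2  0 ]
  [ 0  0  1  -3  0 ]
  [ 0  0  0   0  1 ]
Pivot columns are the columns containing a leading 1.

0, 1, 2, 4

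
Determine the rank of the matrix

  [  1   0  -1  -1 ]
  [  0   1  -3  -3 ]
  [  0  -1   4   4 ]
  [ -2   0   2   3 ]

ρ4 → ρ4 + 2·ρ1
  [ 1   0  -1  -1 ]
  [ 0   1  -3  -3 ]
  [ 0  -1   4   4 ]
  [ 0   0   0   1 ]
ρ3 → ρ3 + ρ2
  [ 1  0  -1  -1 ]
  [ 0  1  -3  -3 ]
  [ 0  0   1   1 ]
  [ 0  0   0   1 ]
ρ3 → ρ3 − ρ4
  [ 1  0  -1  -1 ]
  [ 0  1  -3  -3 ]
  [ 0  0   1   0 ]
  [ 0  0   0   1 ]
ρ2 → ρ2 + 3·ρ4
  [ 1  0  -1  -1 ]
  [ 0  1  -3   0 ]
  [ 0  0   1   0 ]
  [ 0  0   0   1 ]
ρ1 → ρ1 + ρ4
  [ 1  0  -1  0 ]
  [ 0  1  -3  0 ]
  [ 0  0   1  0 ]
  [ 0  0   0  1 ]
ρ2 → ρ2 + 3·ρ3
  [ 1  0  -1  0 ]
  [ 0  1   0  0 ]
  [ 0  0   1  0 ]
  [ 0  0   0  1 ]
ρ1 → ρ1 + ρ3
  [ 1  0  0  0 ]
  [ 0  1  0  0 ]
  [ 0  0  1  0 ]
  [ 0  0  0  1 ]
The reduced form has 4 nonzero rows.

rank = 4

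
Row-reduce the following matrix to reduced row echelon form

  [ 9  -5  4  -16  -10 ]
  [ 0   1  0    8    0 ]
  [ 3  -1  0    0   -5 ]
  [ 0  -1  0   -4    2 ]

[[1, 0, 0, 0, -3], [0, 1, 0, 0, -4], [0, 0, 1, 0, 5/4], [0, 0, 0, 1, 1/2]]

r1 ← 1/9·r1
  [ 1  -5/9  4/9  -16/9  -10/9 ]
  [ 0     1    0      8      0 ]
  [ 3    -1    0      0     -5 ]
  [ 0    -1    0     -4      2 ]
r3 ← r3 − 3·r1
  [ 1  -5/9   4/9  -16/9  -10/9 ]
  [ 0     1     0      8      0 ]
  [ 0   2/3  -4/3   16/3   -5/3 ]
  [ 0    -1     0     -4      2 ]
r3 ← r3 − 2/3·r2
  [ 1  -5/9   4/9  -16/9  -10/9 ]
  [ 0     1     0      8      0 ]
  [ 0     0  -4/3      0   -5/3 ]
  [ 0    -1     0     -4      2 ]
r4 ← r4 + r2
  [ 1  -5/9   4/9  -16/9  -10/9 ]
  [ 0     1     0      8      0 ]
  [ 0     0  -4/3      0   -5/3 ]
  [ 0     0     0      4      2 ]
r3 ← -3/4·r3
  [ 1  -5/9  4/9  -16/9  -10/9 ]
  [ 0     1    0      8      0 ]
  [ 0     0    1      0    5/4 ]
  [ 0     0    0      4      2 ]
r4 ← 1/4·r4
  [ 1  -5/9  4/9  -16/9  -10/9 ]
  [ 0     1    0      8      0 ]
  [ 0     0    1      0    5/4 ]
  [ 0     0    0      1    1/2 ]
r2 ← r2 − 8·r4
  [ 1  -5/9  4/9  -16/9  -10/9 ]
  [ 0     1    0      0     -4 ]
  [ 0     0    1      0    5/4 ]
  [ 0     0    0      1    1/2 ]
r1 ← r1 + 16/9·r4
  [ 1  -5/9  4/9  0  -2/9 ]
  [ 0     1    0  0    -4 ]
  [ 0     0    1  0   5/4 ]
  [ 0     0    0  1   1/2 ]
r1 ← r1 − 4/9·r3
  [ 1  -5/9  0  0  -7/9 ]
  [ 0     1  0  0    -4 ]
  [ 0     0  1  0   5/4 ]
  [ 0     0  0  1   1/2 ]
r1 ← r1 + 5/9·r2
  [ 1  0  0  0   -3 ]
  [ 0  1  0  0   -4 ]
  [ 0  0  1  0  5/4 ]
  [ 0  0  0  1  1/2 ]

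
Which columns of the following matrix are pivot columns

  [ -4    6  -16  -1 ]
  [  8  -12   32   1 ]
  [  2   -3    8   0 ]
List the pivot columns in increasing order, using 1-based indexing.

1, 4

r1 → -1/4·r1
  [ 1  -3/2   4  1/4 ]
  [ 8   -12  32    1 ]
  [ 2    -3   8    0 ]
r2 → r2 − 8·r1
  [ 1  -3/2  4  1/4 ]
  [ 0     0  0   -1 ]
  [ 2    -3  8    0 ]
r3 → r3 − 2·r1
  [ 1  -3/2  4   1/4 ]
  [ 0     0  0    -1 ]
  [ 0     0  0  -1/2 ]
r2 → -1·r2
  [ 1  -3/2  4   1/4 ]
  [ 0     0  0     1 ]
  [ 0     0  0  -1/2 ]
r3 → r3 + 1/2·r2
  [ 1  -3/2  4  1/4 ]
  [ 0     0  0    1 ]
  [ 0     0  0    0 ]
r1 → r1 − 1/4·r2
  [ 1  -3/2  4  0 ]
  [ 0     0  0  1 ]
  [ 0     0  0  0 ]
Pivot columns are the columns containing a leading 1.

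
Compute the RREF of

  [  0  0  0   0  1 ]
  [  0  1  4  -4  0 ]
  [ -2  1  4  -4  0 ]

[[1, 0, 0, 0, 0], [0, 1, 4, -4, 0], [0, 0, 0, 0, 1]]

r1 <=> r3
  [ -2  1  4  -4  0 ]
  [  0  1  4  -4  0 ]
  [  0  0  0   0  1 ]
r1 := -1/2·r1
  [ 1  -1/2  -2   2  0 ]
  [ 0     1   4  -4  0 ]
  [ 0     0   0   0  1 ]
r1 := r1 + 1/2·r2
  [ 1  0  0   0  0 ]
  [ 0  1  4  -4  0 ]
  [ 0  0  0   0  1 ]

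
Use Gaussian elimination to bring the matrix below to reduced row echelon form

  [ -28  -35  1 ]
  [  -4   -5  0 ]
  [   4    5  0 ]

[[1, 5/4, 0], [0, 0, 1], [0, 0, 0]]

ρ1 → -1/28·ρ1
ρ2 → ρ2 + 4·ρ1
ρ3 → ρ3 − 4·ρ1
ρ2 → -7·ρ2
ρ3 → ρ3 − 1/7·ρ2
ρ1 → ρ1 + 1/28·ρ2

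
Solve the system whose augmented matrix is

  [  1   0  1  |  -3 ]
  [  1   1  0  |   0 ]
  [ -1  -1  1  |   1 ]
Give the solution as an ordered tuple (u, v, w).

ρ2 → ρ2 − ρ1
  [  1   0   1  |  -3 ]
  [  0   1  -1  |   3 ]
  [ -1  -1   1  |   1 ]
ρ3 → ρ3 + ρ1
  [ 1   0   1  |  -3 ]
  [ 0   1  -1  |   3 ]
  [ 0  -1   2  |  -2 ]
ρ3 → ρ3 + ρ2
  [ 1  0   1  |  -3 ]
  [ 0  1  -1  |   3 ]
  [ 0  0   1  |   1 ]
ρ2 → ρ2 + ρ3
  [ 1  0  1  |  -3 ]
  [ 0  1  0  |   4 ]
  [ 0  0  1  |   1 ]
ρ1 → ρ1 − ρ3
  [ 1  0  0  |  -4 ]
  [ 0  1  0  |   4 ]
  [ 0  0  1  |   1 ]
Reading off the last column: u = -4, v = 4, w = 1.

(-4, 4, 1)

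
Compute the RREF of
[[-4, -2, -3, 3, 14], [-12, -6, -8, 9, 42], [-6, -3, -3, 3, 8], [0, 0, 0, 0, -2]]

r1 → -1/4·r1
r2 → r2 + 12·r1
r3 → r3 + 6·r1
r3 → r3 − 3/2·r2
r3 → -2/3·r3
r4 → -1/2·r4
r3 → r3 − 26/3·r4
r1 → r1 + 7/2·r4
r1 → r1 + 3/4·r3
r1 → r1 − 3/4·r2

[[1, 1/2, 0, 0, 0], [0, 0, 1, 0, 0], [0, 0, 0, 1, 0], [0, 0, 0, 0, 1]]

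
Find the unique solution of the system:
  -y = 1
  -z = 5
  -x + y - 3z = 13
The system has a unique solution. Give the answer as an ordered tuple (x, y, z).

(1, -1, -5)

Form the augmented matrix and row-reduce:
  [  0  -1   0  |   1 ]
  [  0   0  -1  |   5 ]
  [ -1   1  -3  |  13 ]
R1 ↔ R3
R1 → -1·R1
R2 ↔ R3
R2 → -1·R2
R3 → -1·R3
R1 → R1 − 3·R3
R1 → R1 + R2
Reading off the last column: x = 1, y = -1, z = -5.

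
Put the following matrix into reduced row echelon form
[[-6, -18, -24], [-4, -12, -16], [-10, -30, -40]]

[[1, 3, 4], [0, 0, 0], [0, 0, 0]]

R1 ← -1/6·R1
  [   1    3    4 ]
  [  -4  -12  -16 ]
  [ -10  -30  -40 ]
R2 ← R2 + 4·R1
  [   1    3    4 ]
  [   0    0    0 ]
  [ -10  -30  -40 ]
R3 ← R3 + 10·R1
  [ 1  3  4 ]
  [ 0  0  0 ]
  [ 0  0  0 ]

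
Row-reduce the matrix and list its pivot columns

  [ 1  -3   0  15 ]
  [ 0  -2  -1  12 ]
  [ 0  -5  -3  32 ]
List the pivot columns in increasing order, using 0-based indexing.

Multiply R2 by -1/2.
  [ 1  -3    0  15 ]
  [ 0   1  1/2  -6 ]
  [ 0  -5   -3  32 ]
Add 5 times R2 to R3.
  [ 1  -3     0  15 ]
  [ 0   1   1/2  -6 ]
  [ 0   0  -1/2   2 ]
Multiply R3 by -2.
  [ 1  -3    0  15 ]
  [ 0   1  1/2  -6 ]
  [ 0   0    1  -4 ]
Subtract 1/2 times R3 from R2.
  [ 1  -3  0  15 ]
  [ 0   1  0  -4 ]
  [ 0   0  1  -4 ]
Add 3 times R2 to R1.
  [ 1  0  0   3 ]
  [ 0  1  0  -4 ]
  [ 0  0  1  -4 ]
Pivot columns are the columns containing a leading 1.

0, 1, 2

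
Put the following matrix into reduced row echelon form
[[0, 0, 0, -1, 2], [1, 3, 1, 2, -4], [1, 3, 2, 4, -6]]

r1 <=> r2
  [ 1  3  1   2  -4 ]
  [ 0  0  0  -1   2 ]
  [ 1  3  2   4  -6 ]
r3 ← r3 − r1
  [ 1  3  1   2  -4 ]
  [ 0  0  0  -1   2 ]
  [ 0  0  1   2  -2 ]
r2 <=> r3
  [ 1  3  1   2  -4 ]
  [ 0  0  1   2  -2 ]
  [ 0  0  0  -1   2 ]
r3 ← -1·r3
  [ 1  3  1  2  -4 ]
  [ 0  0  1  2  -2 ]
  [ 0  0  0  1  -2 ]
r2 ← r2 − 2·r3
  [ 1  3  1  2  -4 ]
  [ 0  0  1  0   2 ]
  [ 0  0  0  1  -2 ]
r1 ← r1 − 2·r3
  [ 1  3  1  0   0 ]
  [ 0  0  1  0   2 ]
  [ 0  0  0  1  -2 ]
r1 ← r1 − r2
  [ 1  3  0  0  -2 ]
  [ 0  0  1  0   2 ]
  [ 0  0  0  1  -2 ]

[[1, 3, 0, 0, -2], [0, 0, 1, 0, 2], [0, 0, 0, 1, -2]]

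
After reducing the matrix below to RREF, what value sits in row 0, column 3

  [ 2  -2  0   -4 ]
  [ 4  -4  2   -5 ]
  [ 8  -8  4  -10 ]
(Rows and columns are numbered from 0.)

-2

R1 → 1/2·R1
  [ 1  -1  0   -2 ]
  [ 4  -4  2   -5 ]
  [ 8  -8  4  -10 ]
R2 → R2 − 4·R1
  [ 1  -1  0   -2 ]
  [ 0   0  2    3 ]
  [ 8  -8  4  -10 ]
R3 → R3 − 8·R1
  [ 1  -1  0  -2 ]
  [ 0   0  2   3 ]
  [ 0   0  4   6 ]
R2 → 1/2·R2
  [ 1  -1  0   -2 ]
  [ 0   0  1  3/2 ]
  [ 0   0  4    6 ]
R3 → R3 − 4·R2
  [ 1  -1  0   -2 ]
  [ 0   0  1  3/2 ]
  [ 0   0  0    0 ]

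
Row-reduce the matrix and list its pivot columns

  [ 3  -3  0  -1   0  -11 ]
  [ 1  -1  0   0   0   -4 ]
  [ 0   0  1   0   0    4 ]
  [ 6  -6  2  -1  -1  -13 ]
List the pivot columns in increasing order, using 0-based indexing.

0, 2, 3, 4

Multiply ρ1 by 1/3.
  [ 1  -1  0  -1/3   0  -11/3 ]
  [ 1  -1  0     0   0     -4 ]
  [ 0   0  1     0   0      4 ]
  [ 6  -6  2    -1  -1    -13 ]
Subtract ρ1 from ρ2.
  [ 1  -1  0  -1/3   0  -11/3 ]
  [ 0   0  0   1/3   0   -1/3 ]
  [ 0   0  1     0   0      4 ]
  [ 6  -6  2    -1  -1    -13 ]
Subtract 6 times ρ1 from ρ4.
  [ 1  -1  0  -1/3   0  -11/3 ]
  [ 0   0  0   1/3   0   -1/3 ]
  [ 0   0  1     0   0      4 ]
  [ 0   0  2     1  -1      9 ]
Swap ρ2 and ρ3.
  [ 1  -1  0  -1/3   0  -11/3 ]
  [ 0   0  1     0   0      4 ]
  [ 0   0  0   1/3   0   -1/3 ]
  [ 0   0  2     1  -1      9 ]
Subtract 2 times ρ2 from ρ4.
  [ 1  -1  0  -1/3   0  -11/3 ]
  [ 0   0  1     0   0      4 ]
  [ 0   0  0   1/3   0   -1/3 ]
  [ 0   0  0     1  -1      1 ]
Multiply ρ3 by 3.
  [ 1  -1  0  -1/3   0  -11/3 ]
  [ 0   0  1     0   0      4 ]
  [ 0   0  0     1   0     -1 ]
  [ 0   0  0     1  -1      1 ]
Subtract ρ3 from ρ4.
  [ 1  -1  0  -1/3   0  -11/3 ]
  [ 0   0  1     0   0      4 ]
  [ 0   0  0     1   0     -1 ]
  [ 0   0  0     0  -1      2 ]
Multiply ρ4 by -1.
  [ 1  -1  0  -1/3  0  -11/3 ]
  [ 0   0  1     0  0      4 ]
  [ 0   0  0     1  0     -1 ]
  [ 0   0  0     0  1     -2 ]
Add 1/3 times ρ3 to ρ1.
  [ 1  -1  0  0  0  -4 ]
  [ 0   0  1  0  0   4 ]
  [ 0   0  0  1  0  -1 ]
  [ 0   0  0  0  1  -2 ]
Pivot columns are the columns containing a leading 1.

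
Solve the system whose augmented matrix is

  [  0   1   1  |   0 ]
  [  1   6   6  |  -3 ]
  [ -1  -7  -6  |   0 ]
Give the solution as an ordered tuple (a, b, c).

ρ1 ↔ ρ2
  [  1   6   6  |  -3 ]
  [  0   1   1  |   0 ]
  [ -1  -7  -6  |   0 ]
ρ3 := ρ3 + ρ1
  [ 1   6  6  |  -3 ]
  [ 0   1  1  |   0 ]
  [ 0  -1  0  |  -3 ]
ρ3 := ρ3 + ρ2
  [ 1  6  6  |  -3 ]
  [ 0  1  1  |   0 ]
  [ 0  0  1  |  -3 ]
ρ2 := ρ2 − ρ3
  [ 1  6  6  |  -3 ]
  [ 0  1  0  |   3 ]
  [ 0  0  1  |  -3 ]
ρ1 := ρ1 − 6·ρ3
  [ 1  6  0  |  15 ]
  [ 0  1  0  |   3 ]
  [ 0  0  1  |  -3 ]
ρ1 := ρ1 − 6·ρ2
  [ 1  0  0  |  -3 ]
  [ 0  1  0  |   3 ]
  [ 0  0  1  |  -3 ]
Reading off the last column: a = -3, b = 3, c = -3.

(-3, 3, -3)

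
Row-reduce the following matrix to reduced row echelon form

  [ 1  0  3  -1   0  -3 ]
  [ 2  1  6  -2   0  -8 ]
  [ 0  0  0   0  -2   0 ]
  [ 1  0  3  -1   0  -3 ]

[[1, 0, 3, -1, 0, -3], [0, 1, 0, 0, 0, -2], [0, 0, 0, 0, 1, 0], [0, 0, 0, 0, 0, 0]]

R2 ← R2 − 2·R1
  [ 1  0  3  -1   0  -3 ]
  [ 0  1  0   0   0  -2 ]
  [ 0  0  0   0  -2   0 ]
  [ 1  0  3  -1   0  -3 ]
R4 ← R4 − R1
  [ 1  0  3  -1   0  -3 ]
  [ 0  1  0   0   0  -2 ]
  [ 0  0  0   0  -2   0 ]
  [ 0  0  0   0   0   0 ]
R3 ← -1/2·R3
  [ 1  0  3  -1  0  -3 ]
  [ 0  1  0   0  0  -2 ]
  [ 0  0  0   0  1   0 ]
  [ 0  0  0   0  0   0 ]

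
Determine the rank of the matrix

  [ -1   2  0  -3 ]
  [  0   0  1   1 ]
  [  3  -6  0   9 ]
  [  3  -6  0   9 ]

rank = 2

ρ1 -> -1·ρ1
  [ 1  -2  0  3 ]
  [ 0   0  1  1 ]
  [ 3  -6  0  9 ]
  [ 3  -6  0  9 ]
ρ3 -> ρ3 − 3·ρ1
  [ 1  -2  0  3 ]
  [ 0   0  1  1 ]
  [ 0   0  0  0 ]
  [ 3  -6  0  9 ]
ρ4 -> ρ4 − 3·ρ1
  [ 1  -2  0  3 ]
  [ 0   0  1  1 ]
  [ 0   0  0  0 ]
  [ 0   0  0  0 ]
The reduced form has 2 nonzero rows.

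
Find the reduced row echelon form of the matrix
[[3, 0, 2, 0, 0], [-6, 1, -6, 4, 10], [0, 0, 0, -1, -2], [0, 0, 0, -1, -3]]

[[1, 0, 2/3, 0, 0], [0, 1, -2, 0, 0], [0, 0, 0, 1, 0], [0, 0, 0, 0, 1]]

ρ1 ← 1/3·ρ1
  [  1  0  2/3   0   0 ]
  [ -6  1   -6   4  10 ]
  [  0  0    0  -1  -2 ]
  [  0  0    0  -1  -3 ]
ρ2 ← ρ2 + 6·ρ1
  [ 1  0  2/3   0   0 ]
  [ 0  1   -2   4  10 ]
  [ 0  0    0  -1  -2 ]
  [ 0  0    0  -1  -3 ]
ρ3 ← -1·ρ3
  [ 1  0  2/3   0   0 ]
  [ 0  1   -2   4  10 ]
  [ 0  0    0   1   2 ]
  [ 0  0    0  -1  -3 ]
ρ4 ← ρ4 + ρ3
  [ 1  0  2/3  0   0 ]
  [ 0  1   -2  4  10 ]
  [ 0  0    0  1   2 ]
  [ 0  0    0  0  -1 ]
ρ4 ← -1·ρ4
  [ 1  0  2/3  0   0 ]
  [ 0  1   -2  4  10 ]
  [ 0  0    0  1   2 ]
  [ 0  0    0  0   1 ]
ρ3 ← ρ3 − 2·ρ4
  [ 1  0  2/3  0   0 ]
  [ 0  1   -2  4  10 ]
  [ 0  0    0  1   0 ]
  [ 0  0    0  0   1 ]
ρ2 ← ρ2 − 10·ρ4
  [ 1  0  2/3  0  0 ]
  [ 0  1   -2  4  0 ]
  [ 0  0    0  1  0 ]
  [ 0  0    0  0  1 ]
ρ2 ← ρ2 − 4·ρ3
  [ 1  0  2/3  0  0 ]
  [ 0  1   -2  0  0 ]
  [ 0  0    0  1  0 ]
  [ 0  0    0  0  1 ]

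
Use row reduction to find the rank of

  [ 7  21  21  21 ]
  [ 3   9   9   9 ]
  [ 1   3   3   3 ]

R1 -> 1/7·R1
  [ 1  3  3  3 ]
  [ 3  9  9  9 ]
  [ 1  3  3  3 ]
R2 -> R2 − 3·R1
  [ 1  3  3  3 ]
  [ 0  0  0  0 ]
  [ 1  3  3  3 ]
R3 -> R3 − R1
  [ 1  3  3  3 ]
  [ 0  0  0  0 ]
  [ 0  0  0  0 ]
The reduced form has 1 nonzero row.

rank = 1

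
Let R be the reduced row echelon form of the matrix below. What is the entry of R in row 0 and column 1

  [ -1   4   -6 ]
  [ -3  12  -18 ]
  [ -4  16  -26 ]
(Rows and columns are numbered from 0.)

ρ1 -> -1·ρ1
  [  1  -4    6 ]
  [ -3  12  -18 ]
  [ -4  16  -26 ]
ρ2 -> ρ2 + 3·ρ1
  [  1  -4    6 ]
  [  0   0    0 ]
  [ -4  16  -26 ]
ρ3 -> ρ3 + 4·ρ1
  [ 1  -4   6 ]
  [ 0   0   0 ]
  [ 0   0  -2 ]
ρ2 <=> ρ3
  [ 1  -4   6 ]
  [ 0   0  -2 ]
  [ 0   0   0 ]
ρ2 -> -1/2·ρ2
  [ 1  -4  6 ]
  [ 0   0  1 ]
  [ 0   0  0 ]
ρ1 -> ρ1 − 6·ρ2
  [ 1  -4  0 ]
  [ 0   0  1 ]
  [ 0   0  0 ]

-4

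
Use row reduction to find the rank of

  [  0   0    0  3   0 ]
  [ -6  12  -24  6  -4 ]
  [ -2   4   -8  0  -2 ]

R1 ↔ R2
  [ -6  12  -24  6  -4 ]
  [  0   0    0  3   0 ]
  [ -2   4   -8  0  -2 ]
R1 → -1/6·R1
  [  1  -2   4  -1  2/3 ]
  [  0   0   0   3    0 ]
  [ -2   4  -8   0   -2 ]
R3 → R3 + 2·R1
  [ 1  -2  4  -1   2/3 ]
  [ 0   0  0   3     0 ]
  [ 0   0  0  -2  -2/3 ]
R2 → 1/3·R2
  [ 1  -2  4  -1   2/3 ]
  [ 0   0  0   1     0 ]
  [ 0   0  0  -2  -2/3 ]
R3 → R3 + 2·R2
  [ 1  -2  4  -1   2/3 ]
  [ 0   0  0   1     0 ]
  [ 0   0  0   0  -2/3 ]
R3 → -3/2·R3
  [ 1  -2  4  -1  2/3 ]
  [ 0   0  0   1    0 ]
  [ 0   0  0   0    1 ]
R1 → R1 − 2/3·R3
  [ 1  -2  4  -1  0 ]
  [ 0   0  0   1  0 ]
  [ 0   0  0   0  1 ]
R1 → R1 + R2
  [ 1  -2  4  0  0 ]
  [ 0   0  0  1  0 ]
  [ 0   0  0  0  1 ]
The reduced form has 3 nonzero rows.

rank = 3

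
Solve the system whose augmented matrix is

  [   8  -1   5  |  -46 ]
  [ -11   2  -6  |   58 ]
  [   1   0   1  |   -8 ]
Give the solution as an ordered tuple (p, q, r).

Multiply ρ1 by 1/8.
  [   1  -1/8  5/8  |  -23/4 ]
  [ -11     2   -6  |     58 ]
  [   1     0    1  |     -8 ]
Add 11 times ρ1 to ρ2.
  [ 1  -1/8  5/8  |  -23/4 ]
  [ 0   5/8  7/8  |  -21/4 ]
  [ 1     0    1  |     -8 ]
Subtract ρ1 from ρ3.
  [ 1  -1/8  5/8  |  -23/4 ]
  [ 0   5/8  7/8  |  -21/4 ]
  [ 0   1/8  3/8  |   -9/4 ]
Multiply ρ2 by 8/5.
  [ 1  -1/8  5/8  |  -23/4 ]
  [ 0     1  7/5  |  -42/5 ]
  [ 0   1/8  3/8  |   -9/4 ]
Subtract 1/8 times ρ2 from ρ3.
  [ 1  -1/8  5/8  |  -23/4 ]
  [ 0     1  7/5  |  -42/5 ]
  [ 0     0  1/5  |   -6/5 ]
Multiply ρ3 by 5.
  [ 1  -1/8  5/8  |  -23/4 ]
  [ 0     1  7/5  |  -42/5 ]
  [ 0     0    1  |     -6 ]
Subtract 7/5 times ρ3 from ρ2.
  [ 1  -1/8  5/8  |  -23/4 ]
  [ 0     1    0  |      0 ]
  [ 0     0    1  |     -6 ]
Subtract 5/8 times ρ3 from ρ1.
  [ 1  -1/8  0  |  -2 ]
  [ 0     1  0  |   0 ]
  [ 0     0  1  |  -6 ]
Add 1/8 times ρ2 to ρ1.
  [ 1  0  0  |  -2 ]
  [ 0  1  0  |   0 ]
  [ 0  0  1  |  -6 ]
Reading off the last column: p = -2, q = 0, r = -6.

(-2, 0, -6)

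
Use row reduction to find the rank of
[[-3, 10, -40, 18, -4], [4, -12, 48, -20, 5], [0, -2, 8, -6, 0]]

ρ1 ← -1/3·ρ1
  [ 1  -10/3  40/3   -6  4/3 ]
  [ 4    -12    48  -20    5 ]
  [ 0     -2     8   -6    0 ]
ρ2 ← ρ2 − 4·ρ1
  [ 1  -10/3   40/3  -6   4/3 ]
  [ 0    4/3  -16/3   4  -1/3 ]
  [ 0     -2      8  -6     0 ]
ρ2 ← 3/4·ρ2
  [ 1  -10/3  40/3  -6   4/3 ]
  [ 0      1    -4   3  -1/4 ]
  [ 0     -2     8  -6     0 ]
ρ3 ← ρ3 + 2·ρ2
  [ 1  -10/3  40/3  -6   4/3 ]
  [ 0      1    -4   3  -1/4 ]
  [ 0      0     0   0  -1/2 ]
ρ3 ← -2·ρ3
  [ 1  -10/3  40/3  -6   4/3 ]
  [ 0      1    -4   3  -1/4 ]
  [ 0      0     0   0     1 ]
ρ2 ← ρ2 + 1/4·ρ3
  [ 1  -10/3  40/3  -6  4/3 ]
  [ 0      1    -4   3    0 ]
  [ 0      0     0   0    1 ]
ρ1 ← ρ1 − 4/3·ρ3
  [ 1  -10/3  40/3  -6  0 ]
  [ 0      1    -4   3  0 ]
  [ 0      0     0   0  1 ]
ρ1 ← ρ1 + 10/3·ρ2
  [ 1  0   0  4  0 ]
  [ 0  1  -4  3  0 ]
  [ 0  0   0  0  1 ]
The reduced form has 3 nonzero rows.

rank = 3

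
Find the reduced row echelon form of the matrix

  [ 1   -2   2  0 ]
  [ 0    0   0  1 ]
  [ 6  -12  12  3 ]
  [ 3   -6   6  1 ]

[[1, -2, 2, 0], [0, 0, 0, 1], [0, 0, 0, 0], [0, 0, 0, 0]]

Subtract 6 times ρ1 from ρ3.
  [ 1  -2  2  0 ]
  [ 0   0  0  1 ]
  [ 0   0  0  3 ]
  [ 3  -6  6  1 ]
Subtract 3 times ρ1 from ρ4.
  [ 1  -2  2  0 ]
  [ 0   0  0  1 ]
  [ 0   0  0  3 ]
  [ 0   0  0  1 ]
Subtract 3 times ρ2 from ρ3.
  [ 1  -2  2  0 ]
  [ 0   0  0  1 ]
  [ 0   0  0  0 ]
  [ 0   0  0  1 ]
Subtract ρ2 from ρ4.
  [ 1  -2  2  0 ]
  [ 0   0  0  1 ]
  [ 0   0  0  0 ]
  [ 0   0  0  0 ]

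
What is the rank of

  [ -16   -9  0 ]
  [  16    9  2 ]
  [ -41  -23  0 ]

rank = 3

r1 → -1/16·r1
  [   1  9/16  0 ]
  [  16     9  2 ]
  [ -41   -23  0 ]
r2 → r2 − 16·r1
  [   1  9/16  0 ]
  [   0     0  2 ]
  [ -41   -23  0 ]
r3 → r3 + 41·r1
  [ 1  9/16  0 ]
  [ 0     0  2 ]
  [ 0  1/16  0 ]
r2 <-> r3
  [ 1  9/16  0 ]
  [ 0  1/16  0 ]
  [ 0     0  2 ]
r2 → 16·r2
  [ 1  9/16  0 ]
  [ 0     1  0 ]
  [ 0     0  2 ]
r3 → 1/2·r3
  [ 1  9/16  0 ]
  [ 0     1  0 ]
  [ 0     0  1 ]
r1 → r1 − 9/16·r2
  [ 1  0  0 ]
  [ 0  1  0 ]
  [ 0  0  1 ]
The reduced form has 3 nonzero rows.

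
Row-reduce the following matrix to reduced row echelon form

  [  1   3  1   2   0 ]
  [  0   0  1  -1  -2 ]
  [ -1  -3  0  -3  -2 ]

[[1, 3, 0, 3, 2], [0, 0, 1, -1, -2], [0, 0, 0, 0, 0]]

R3 := R3 + R1
  [ 1  3  1   2   0 ]
  [ 0  0  1  -1  -2 ]
  [ 0  0  1  -1  -2 ]
R3 := R3 − R2
  [ 1  3  1   2   0 ]
  [ 0  0  1  -1  -2 ]
  [ 0  0  0   0   0 ]
R1 := R1 − R2
  [ 1  3  0   3   2 ]
  [ 0  0  1  -1  -2 ]
  [ 0  0  0   0   0 ]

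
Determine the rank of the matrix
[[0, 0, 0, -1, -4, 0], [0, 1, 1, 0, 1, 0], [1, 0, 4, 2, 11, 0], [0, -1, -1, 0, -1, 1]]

rank = 4

R1 ↔ R3
  [ 1   0   4   2  11  0 ]
  [ 0   1   1   0   1  0 ]
  [ 0   0   0  -1  -4  0 ]
  [ 0  -1  -1   0  -1  1 ]
R4 → R4 + R2
  [ 1  0  4   2  11  0 ]
  [ 0  1  1   0   1  0 ]
  [ 0  0  0  -1  -4  0 ]
  [ 0  0  0   0   0  1 ]
R3 → -1·R3
  [ 1  0  4  2  11  0 ]
  [ 0  1  1  0   1  0 ]
  [ 0  0  0  1   4  0 ]
  [ 0  0  0  0   0  1 ]
R1 → R1 − 2·R3
  [ 1  0  4  0  3  0 ]
  [ 0  1  1  0  1  0 ]
  [ 0  0  0  1  4  0 ]
  [ 0  0  0  0  0  1 ]
The reduced form has 4 nonzero rows.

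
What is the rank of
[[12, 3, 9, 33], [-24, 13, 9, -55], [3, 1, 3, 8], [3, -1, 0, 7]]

R1 ← 1/12·R1
  [   1  1/4  3/4  11/4 ]
  [ -24   13    9   -55 ]
  [   3    1    3     8 ]
  [   3   -1    0     7 ]
R2 ← R2 + 24·R1
  [ 1  1/4  3/4  11/4 ]
  [ 0   19   27    11 ]
  [ 3    1    3     8 ]
  [ 3   -1    0     7 ]
R3 ← R3 − 3·R1
  [ 1  1/4  3/4  11/4 ]
  [ 0   19   27    11 ]
  [ 0  1/4  3/4  -1/4 ]
  [ 3   -1    0     7 ]
R4 ← R4 − 3·R1
  [ 1   1/4   3/4  11/4 ]
  [ 0    19    27    11 ]
  [ 0   1/4   3/4  -1/4 ]
  [ 0  -7/4  -9/4  -5/4 ]
R2 ← 1/19·R2
  [ 1   1/4    3/4   11/4 ]
  [ 0     1  27/19  11/19 ]
  [ 0   1/4    3/4   -1/4 ]
  [ 0  -7/4   -9/4   -5/4 ]
R3 ← R3 − 1/4·R2
  [ 1   1/4    3/4    11/4 ]
  [ 0     1  27/19   11/19 ]
  [ 0     0  15/38  -15/38 ]
  [ 0  -7/4   -9/4    -5/4 ]
R4 ← R4 + 7/4·R2
  [ 1  1/4    3/4    11/4 ]
  [ 0    1  27/19   11/19 ]
  [ 0    0  15/38  -15/38 ]
  [ 0    0   9/38   -9/38 ]
R3 ← 38/15·R3
  [ 1  1/4    3/4   11/4 ]
  [ 0    1  27/19  11/19 ]
  [ 0    0      1     -1 ]
  [ 0    0   9/38  -9/38 ]
R4 ← R4 − 9/38·R3
  [ 1  1/4    3/4   11/4 ]
  [ 0    1  27/19  11/19 ]
  [ 0    0      1     -1 ]
  [ 0    0      0      0 ]
R2 ← R2 − 27/19·R3
  [ 1  1/4  3/4  11/4 ]
  [ 0    1    0     2 ]
  [ 0    0    1    -1 ]
  [ 0    0    0     0 ]
R1 ← R1 − 3/4·R3
  [ 1  1/4  0  7/2 ]
  [ 0    1  0    2 ]
  [ 0    0  1   -1 ]
  [ 0    0  0    0 ]
R1 ← R1 − 1/4·R2
  [ 1  0  0   3 ]
  [ 0  1  0   2 ]
  [ 0  0  1  -1 ]
  [ 0  0  0   0 ]
The reduced form has 3 nonzero rows.

rank = 3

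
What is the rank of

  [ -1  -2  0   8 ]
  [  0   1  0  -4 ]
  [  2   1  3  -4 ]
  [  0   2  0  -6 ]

Multiply R1 by -1.
  [ 1  2  0  -8 ]
  [ 0  1  0  -4 ]
  [ 2  1  3  -4 ]
  [ 0  2  0  -6 ]
Subtract 2 times R1 from R3.
  [ 1   2  0  -8 ]
  [ 0   1  0  -4 ]
  [ 0  -3  3  12 ]
  [ 0   2  0  -6 ]
Add 3 times R2 to R3.
  [ 1  2  0  -8 ]
  [ 0  1  0  -4 ]
  [ 0  0  3   0 ]
  [ 0  2  0  -6 ]
Subtract 2 times R2 from R4.
  [ 1  2  0  -8 ]
  [ 0  1  0  -4 ]
  [ 0  0  3   0 ]
  [ 0  0  0   2 ]
Multiply R3 by 1/3.
  [ 1  2  0  -8 ]
  [ 0  1  0  -4 ]
  [ 0  0  1   0 ]
  [ 0  0  0   2 ]
Multiply R4 by 1/2.
  [ 1  2  0  -8 ]
  [ 0  1  0  -4 ]
  [ 0  0  1   0 ]
  [ 0  0  0   1 ]
Add 4 times R4 to R2.
  [ 1  2  0  -8 ]
  [ 0  1  0   0 ]
  [ 0  0  1   0 ]
  [ 0  0  0   1 ]
Add 8 times R4 to R1.
  [ 1  2  0  0 ]
  [ 0  1  0  0 ]
  [ 0  0  1  0 ]
  [ 0  0  0  1 ]
Subtract 2 times R2 from R1.
  [ 1  0  0  0 ]
  [ 0  1  0  0 ]
  [ 0  0  1  0 ]
  [ 0  0  0  1 ]
The reduced form has 4 nonzero rows.

rank = 4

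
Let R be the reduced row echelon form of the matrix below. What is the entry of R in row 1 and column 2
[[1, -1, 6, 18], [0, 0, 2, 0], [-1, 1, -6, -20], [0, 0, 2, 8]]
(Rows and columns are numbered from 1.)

R3 → R3 + R1
R2 → 1/2·R2
R4 → R4 − 2·R2
R3 → -1/2·R3
R4 → R4 − 8·R3
R1 → R1 − 18·R3
R1 → R1 − 6·R2

-1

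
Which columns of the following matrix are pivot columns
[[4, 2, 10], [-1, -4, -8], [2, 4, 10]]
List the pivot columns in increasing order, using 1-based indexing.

r1 -> 1/4·r1
r2 -> r2 + r1
r3 -> r3 − 2·r1
r2 -> -2/7·r2
r3 -> r3 − 3·r2
r3 -> 7/2·r3
r2 -> r2 − 11/7·r3
r1 -> r1 − 5/2·r3
r1 -> r1 − 1/2·r2
Pivot columns are the columns containing a leading 1.

1, 2, 3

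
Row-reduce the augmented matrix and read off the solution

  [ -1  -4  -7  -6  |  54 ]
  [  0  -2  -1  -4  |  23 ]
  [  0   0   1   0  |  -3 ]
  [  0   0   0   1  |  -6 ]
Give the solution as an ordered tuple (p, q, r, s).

(-5, 2, -3, -6)

R1 ← -1·R1
  [ 1   4   7   6  |  -54 ]
  [ 0  -2  -1  -4  |   23 ]
  [ 0   0   1   0  |   -3 ]
  [ 0   0   0   1  |   -6 ]
R2 ← -1/2·R2
  [ 1  4    7  6  |    -54 ]
  [ 0  1  1/2  2  |  -23/2 ]
  [ 0  0    1  0  |     -3 ]
  [ 0  0    0  1  |     -6 ]
R2 ← R2 − 2·R4
  [ 1  4    7  6  |  -54 ]
  [ 0  1  1/2  0  |  1/2 ]
  [ 0  0    1  0  |   -3 ]
  [ 0  0    0  1  |   -6 ]
R1 ← R1 − 6·R4
  [ 1  4    7  0  |  -18 ]
  [ 0  1  1/2  0  |  1/2 ]
  [ 0  0    1  0  |   -3 ]
  [ 0  0    0  1  |   -6 ]
R2 ← R2 − 1/2·R3
  [ 1  4  7  0  |  -18 ]
  [ 0  1  0  0  |    2 ]
  [ 0  0  1  0  |   -3 ]
  [ 0  0  0  1  |   -6 ]
R1 ← R1 − 7·R3
  [ 1  4  0  0  |   3 ]
  [ 0  1  0  0  |   2 ]
  [ 0  0  1  0  |  -3 ]
  [ 0  0  0  1  |  -6 ]
R1 ← R1 − 4·R2
  [ 1  0  0  0  |  -5 ]
  [ 0  1  0  0  |   2 ]
  [ 0  0  1  0  |  -3 ]
  [ 0  0  0  1  |  -6 ]
Reading off the last column: p = -5, q = 2, r = -3, s = -6.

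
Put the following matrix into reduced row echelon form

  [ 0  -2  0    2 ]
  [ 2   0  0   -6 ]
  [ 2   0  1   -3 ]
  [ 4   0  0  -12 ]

Swap ρ1 and ρ2.
  [ 2   0  0   -6 ]
  [ 0  -2  0    2 ]
  [ 2   0  1   -3 ]
  [ 4   0  0  -12 ]
Multiply ρ1 by 1/2.
  [ 1   0  0   -3 ]
  [ 0  -2  0    2 ]
  [ 2   0  1   -3 ]
  [ 4   0  0  -12 ]
Subtract 2 times ρ1 from ρ3.
  [ 1   0  0   -3 ]
  [ 0  -2  0    2 ]
  [ 0   0  1    3 ]
  [ 4   0  0  -12 ]
Subtract 4 times ρ1 from ρ4.
  [ 1   0  0  -3 ]
  [ 0  -2  0   2 ]
  [ 0   0  1   3 ]
  [ 0   0  0   0 ]
Multiply ρ2 by -1/2.
  [ 1  0  0  -3 ]
  [ 0  1  0  -1 ]
  [ 0  0  1   3 ]
  [ 0  0  0   0 ]

[[1, 0, 0, -3], [0, 1, 0, -1], [0, 0, 1, 3], [0, 0, 0, 0]]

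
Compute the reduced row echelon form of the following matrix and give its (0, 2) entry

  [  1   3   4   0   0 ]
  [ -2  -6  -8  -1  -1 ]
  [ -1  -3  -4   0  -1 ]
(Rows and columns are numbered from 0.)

r2 → r2 + 2·r1
  [  1   3   4   0   0 ]
  [  0   0   0  -1  -1 ]
  [ -1  -3  -4   0  -1 ]
r3 → r3 + r1
  [ 1  3  4   0   0 ]
  [ 0  0  0  -1  -1 ]
  [ 0  0  0   0  -1 ]
r2 → -1·r2
  [ 1  3  4  0   0 ]
  [ 0  0  0  1   1 ]
  [ 0  0  0  0  -1 ]
r3 → -1·r3
  [ 1  3  4  0  0 ]
  [ 0  0  0  1  1 ]
  [ 0  0  0  0  1 ]
r2 → r2 − r3
  [ 1  3  4  0  0 ]
  [ 0  0  0  1  0 ]
  [ 0  0  0  0  1 ]

4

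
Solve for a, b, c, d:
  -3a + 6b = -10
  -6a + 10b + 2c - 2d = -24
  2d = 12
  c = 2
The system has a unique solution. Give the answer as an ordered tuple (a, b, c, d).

Form the augmented matrix and row-reduce:
  [ -3   6  0   0  |  -10 ]
  [ -6  10  2  -2  |  -24 ]
  [  0   0  0   2  |   12 ]
  [  0   0  1   0  |    2 ]
Multiply ρ1 by -1/3.
  [  1  -2  0   0  |  10/3 ]
  [ -6  10  2  -2  |   -24 ]
  [  0   0  0   2  |    12 ]
  [  0   0  1   0  |     2 ]
Add 6 times ρ1 to ρ2.
  [ 1  -2  0   0  |  10/3 ]
  [ 0  -2  2  -2  |    -4 ]
  [ 0   0  0   2  |    12 ]
  [ 0   0  1   0  |     2 ]
Multiply ρ2 by -1/2.
  [ 1  -2   0  0  |  10/3 ]
  [ 0   1  -1  1  |     2 ]
  [ 0   0   0  2  |    12 ]
  [ 0   0   1  0  |     2 ]
Swap ρ3 and ρ4.
  [ 1  -2   0  0  |  10/3 ]
  [ 0   1  -1  1  |     2 ]
  [ 0   0   1  0  |     2 ]
  [ 0   0   0  2  |    12 ]
Multiply ρ4 by 1/2.
  [ 1  -2   0  0  |  10/3 ]
  [ 0   1  -1  1  |     2 ]
  [ 0   0   1  0  |     2 ]
  [ 0   0   0  1  |     6 ]
Subtract ρ4 from ρ2.
  [ 1  -2   0  0  |  10/3 ]
  [ 0   1  -1  0  |    -4 ]
  [ 0   0   1  0  |     2 ]
  [ 0   0   0  1  |     6 ]
Add ρ3 to ρ2.
  [ 1  -2  0  0  |  10/3 ]
  [ 0   1  0  0  |    -2 ]
  [ 0   0  1  0  |     2 ]
  [ 0   0  0  1  |     6 ]
Add 2 times ρ2 to ρ1.
  [ 1  0  0  0  |  -2/3 ]
  [ 0  1  0  0  |    -2 ]
  [ 0  0  1  0  |     2 ]
  [ 0  0  0  1  |     6 ]
Reading off the last column: a = -2/3, b = -2, c = 2, d = 6.

(-2/3, -2, 2, 6)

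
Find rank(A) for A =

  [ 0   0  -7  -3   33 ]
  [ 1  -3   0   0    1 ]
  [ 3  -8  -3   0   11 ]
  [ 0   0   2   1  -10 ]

R1 <=> R2
  [ 1  -3   0   0    1 ]
  [ 0   0  -7  -3   33 ]
  [ 3  -8  -3   0   11 ]
  [ 0   0   2   1  -10 ]
R3 → R3 − 3·R1
  [ 1  -3   0   0    1 ]
  [ 0   0  -7  -3   33 ]
  [ 0   1  -3   0    8 ]
  [ 0   0   2   1  -10 ]
R2 <=> R3
  [ 1  -3   0   0    1 ]
  [ 0   1  -3   0    8 ]
  [ 0   0  -7  -3   33 ]
  [ 0   0   2   1  -10 ]
R3 → -1/7·R3
  [ 1  -3   0    0      1 ]
  [ 0   1  -3    0      8 ]
  [ 0   0   1  3/7  -33/7 ]
  [ 0   0   2    1    -10 ]
R4 → R4 − 2·R3
  [ 1  -3   0    0      1 ]
  [ 0   1  -3    0      8 ]
  [ 0   0   1  3/7  -33/7 ]
  [ 0   0   0  1/7   -4/7 ]
R4 → 7·R4
  [ 1  -3   0    0      1 ]
  [ 0   1  -3    0      8 ]
  [ 0   0   1  3/7  -33/7 ]
  [ 0   0   0    1     -4 ]
R3 → R3 − 3/7·R4
  [ 1  -3   0  0   1 ]
  [ 0   1  -3  0   8 ]
  [ 0   0   1  0  -3 ]
  [ 0   0   0  1  -4 ]
R2 → R2 + 3·R3
  [ 1  -3  0  0   1 ]
  [ 0   1  0  0  -1 ]
  [ 0   0  1  0  -3 ]
  [ 0   0  0  1  -4 ]
R1 → R1 + 3·R2
  [ 1  0  0  0  -2 ]
  [ 0  1  0  0  -1 ]
  [ 0  0  1  0  -3 ]
  [ 0  0  0  1  -4 ]
The reduced form has 4 nonzero rows.

rank = 4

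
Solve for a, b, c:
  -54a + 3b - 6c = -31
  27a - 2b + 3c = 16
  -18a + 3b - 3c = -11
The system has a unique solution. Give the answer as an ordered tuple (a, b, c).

(2/3, -1, -4/3)

Form the augmented matrix and row-reduce:
  [ -54   3  -6  |  -31 ]
  [  27  -2   3  |   16 ]
  [ -18   3  -3  |  -11 ]
ρ1 ← -1/54·ρ1
  [   1  -1/18  1/9  |  31/54 ]
  [  27     -2    3  |     16 ]
  [ -18      3   -3  |    -11 ]
ρ2 ← ρ2 − 27·ρ1
  [   1  -1/18  1/9  |  31/54 ]
  [   0   -1/2    0  |    1/2 ]
  [ -18      3   -3  |    -11 ]
ρ3 ← ρ3 + 18·ρ1
  [ 1  -1/18  1/9  |  31/54 ]
  [ 0   -1/2    0  |    1/2 ]
  [ 0      2   -1  |   -2/3 ]
ρ2 ← -2·ρ2
  [ 1  -1/18  1/9  |  31/54 ]
  [ 0      1    0  |     -1 ]
  [ 0      2   -1  |   -2/3 ]
ρ3 ← ρ3 − 2·ρ2
  [ 1  -1/18  1/9  |  31/54 ]
  [ 0      1    0  |     -1 ]
  [ 0      0   -1  |    4/3 ]
ρ3 ← -1·ρ3
  [ 1  -1/18  1/9  |  31/54 ]
  [ 0      1    0  |     -1 ]
  [ 0      0    1  |   -4/3 ]
ρ1 ← ρ1 − 1/9·ρ3
  [ 1  -1/18  0  |  13/18 ]
  [ 0      1  0  |     -1 ]
  [ 0      0  1  |   -4/3 ]
ρ1 ← ρ1 + 1/18·ρ2
  [ 1  0  0  |   2/3 ]
  [ 0  1  0  |    -1 ]
  [ 0  0  1  |  -4/3 ]
Reading off the last column: a = 2/3, b = -1, c = -4/3.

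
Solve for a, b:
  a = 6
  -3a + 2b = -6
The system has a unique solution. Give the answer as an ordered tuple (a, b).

Form the augmented matrix and row-reduce:
  [  1  0  |   6 ]
  [ -3  2  |  -6 ]
R2 ← R2 + 3·R1
  [ 1  0  |   6 ]
  [ 0  2  |  12 ]
R2 ← 1/2·R2
  [ 1  0  |  6 ]
  [ 0  1  |  6 ]
Reading off the last column: a = 6, b = 6.

(6, 6)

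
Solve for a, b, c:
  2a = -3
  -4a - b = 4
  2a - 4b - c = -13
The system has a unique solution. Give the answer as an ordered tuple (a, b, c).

(-3/2, 2, 2)

Form the augmented matrix and row-reduce:
  [  2   0   0  |   -3 ]
  [ -4  -1   0  |    4 ]
  [  2  -4  -1  |  -13 ]
Multiply R1 by 1/2.
  [  1   0   0  |  -3/2 ]
  [ -4  -1   0  |     4 ]
  [  2  -4  -1  |   -13 ]
Add 4 times R1 to R2.
  [ 1   0   0  |  -3/2 ]
  [ 0  -1   0  |    -2 ]
  [ 2  -4  -1  |   -13 ]
Subtract 2 times R1 from R3.
  [ 1   0   0  |  -3/2 ]
  [ 0  -1   0  |    -2 ]
  [ 0  -4  -1  |   -10 ]
Multiply R2 by -1.
  [ 1   0   0  |  -3/2 ]
  [ 0   1   0  |     2 ]
  [ 0  -4  -1  |   -10 ]
Add 4 times R2 to R3.
  [ 1  0   0  |  -3/2 ]
  [ 0  1   0  |     2 ]
  [ 0  0  -1  |    -2 ]
Multiply R3 by -1.
  [ 1  0  0  |  -3/2 ]
  [ 0  1  0  |     2 ]
  [ 0  0  1  |     2 ]
Reading off the last column: a = -3/2, b = 2, c = 2.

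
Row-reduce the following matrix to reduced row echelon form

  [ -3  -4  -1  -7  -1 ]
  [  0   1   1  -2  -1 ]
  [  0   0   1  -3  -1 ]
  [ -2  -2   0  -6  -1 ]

R1 → -1/3·R1
  [  1  4/3  1/3  7/3  1/3 ]
  [  0    1    1   -2   -1 ]
  [  0    0    1   -3   -1 ]
  [ -2   -2    0   -6   -1 ]
R4 → R4 + 2·R1
  [ 1  4/3  1/3   7/3   1/3 ]
  [ 0    1    1    -2    -1 ]
  [ 0    0    1    -3    -1 ]
  [ 0  2/3  2/3  -4/3  -1/3 ]
R4 → R4 − 2/3·R2
  [ 1  4/3  1/3  7/3  1/3 ]
  [ 0    1    1   -2   -1 ]
  [ 0    0    1   -3   -1 ]
  [ 0    0    0    0  1/3 ]
R4 → 3·R4
  [ 1  4/3  1/3  7/3  1/3 ]
  [ 0    1    1   -2   -1 ]
  [ 0    0    1   -3   -1 ]
  [ 0    0    0    0    1 ]
R3 → R3 + R4
  [ 1  4/3  1/3  7/3  1/3 ]
  [ 0    1    1   -2   -1 ]
  [ 0    0    1   -3    0 ]
  [ 0    0    0    0    1 ]
R2 → R2 + R4
  [ 1  4/3  1/3  7/3  1/3 ]
  [ 0    1    1   -2    0 ]
  [ 0    0    1   -3    0 ]
  [ 0    0    0    0    1 ]
R1 → R1 − 1/3·R4
  [ 1  4/3  1/3  7/3  0 ]
  [ 0    1    1   -2  0 ]
  [ 0    0    1   -3  0 ]
  [ 0    0    0    0  1 ]
R2 → R2 − R3
  [ 1  4/3  1/3  7/3  0 ]
  [ 0    1    0    1  0 ]
  [ 0    0    1   -3  0 ]
  [ 0    0    0    0  1 ]
R1 → R1 − 1/3·R3
  [ 1  4/3  0  10/3  0 ]
  [ 0    1  0     1  0 ]
  [ 0    0  1    -3  0 ]
  [ 0    0  0     0  1 ]
R1 → R1 − 4/3·R2
  [ 1  0  0   2  0 ]
  [ 0  1  0   1  0 ]
  [ 0  0  1  -3  0 ]
  [ 0  0  0   0  1 ]

[[1, 0, 0, 2, 0], [0, 1, 0, 1, 0], [0, 0, 1, -3, 0], [0, 0, 0, 0, 1]]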